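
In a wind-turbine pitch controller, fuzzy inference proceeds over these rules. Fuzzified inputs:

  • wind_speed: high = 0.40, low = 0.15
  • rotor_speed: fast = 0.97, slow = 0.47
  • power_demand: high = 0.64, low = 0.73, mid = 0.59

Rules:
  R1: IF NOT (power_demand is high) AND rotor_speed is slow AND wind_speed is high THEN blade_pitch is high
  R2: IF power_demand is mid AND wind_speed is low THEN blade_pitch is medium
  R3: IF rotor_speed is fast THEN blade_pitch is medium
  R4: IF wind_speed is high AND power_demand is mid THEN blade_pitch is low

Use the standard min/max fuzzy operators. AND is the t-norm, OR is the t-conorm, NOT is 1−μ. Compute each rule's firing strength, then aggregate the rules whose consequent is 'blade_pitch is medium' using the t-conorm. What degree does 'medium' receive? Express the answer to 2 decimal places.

0.97

R1: ¬high=1−0.64=0.36, slow=0.47, high=0.40; AND[min(a, b)] → w = 0.36
R2: mid=0.59, low=0.15; AND[min(a, b)] → w = 0.15
R3: fast=0.97 → w = 0.97
R4: high=0.40, mid=0.59; AND[min(a, b)] → w = 0.40
Rules with consequent 'medium': {R2, R3} → strengths 0.15, 0.97
Aggregate via t-conorm [max(a, b)]: 0.97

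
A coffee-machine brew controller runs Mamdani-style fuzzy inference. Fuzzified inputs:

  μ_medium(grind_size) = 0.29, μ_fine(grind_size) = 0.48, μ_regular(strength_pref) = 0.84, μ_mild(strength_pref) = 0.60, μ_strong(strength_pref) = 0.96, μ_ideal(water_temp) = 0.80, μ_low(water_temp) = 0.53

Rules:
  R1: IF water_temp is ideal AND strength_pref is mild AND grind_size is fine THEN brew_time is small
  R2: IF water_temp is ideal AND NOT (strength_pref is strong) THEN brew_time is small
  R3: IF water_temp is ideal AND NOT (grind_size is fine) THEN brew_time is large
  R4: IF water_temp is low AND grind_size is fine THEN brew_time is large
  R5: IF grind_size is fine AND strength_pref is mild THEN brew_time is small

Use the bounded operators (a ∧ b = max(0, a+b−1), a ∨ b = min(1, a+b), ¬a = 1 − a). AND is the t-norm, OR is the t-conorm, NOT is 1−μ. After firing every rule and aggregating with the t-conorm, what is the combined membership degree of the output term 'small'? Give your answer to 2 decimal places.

0.08

R1: ideal=0.80, mild=0.60, fine=0.48; AND[max(0, a+b−1)] → w = 0.00
R2: ideal=0.80, ¬strong=1−0.96=0.04; AND[max(0, a+b−1)] → w = 0.00
R3: ideal=0.80, ¬fine=1−0.48=0.52; AND[max(0, a+b−1)] → w = 0.32
R4: low=0.53, fine=0.48; AND[max(0, a+b−1)] → w = 0.01
R5: fine=0.48, mild=0.60; AND[max(0, a+b−1)] → w = 0.08
Rules with consequent 'small': {R1, R2, R5} → strengths 0.00, 0.00, 0.08
Aggregate via t-conorm [min(1, a+b)]: 0.08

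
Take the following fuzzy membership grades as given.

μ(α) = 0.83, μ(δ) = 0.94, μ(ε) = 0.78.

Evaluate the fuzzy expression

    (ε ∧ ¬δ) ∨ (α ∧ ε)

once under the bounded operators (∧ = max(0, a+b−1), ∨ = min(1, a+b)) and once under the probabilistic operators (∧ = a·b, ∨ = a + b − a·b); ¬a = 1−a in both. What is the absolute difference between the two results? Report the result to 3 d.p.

0.054

Under bounded:
  ¬δ = 1 − 0.94 = 0.06
  ε ∧ ¬δ = max(0, a+b−1) on (0.78, 0.06) = 0.00
  α ∧ ε = max(0, a+b−1) on (0.83, 0.78) = 0.61
  (ε ∧ ¬δ) ∨ (α ∧ ε) = min(1, a+b) on (0.00, 0.61) = 0.61
  → value = 0.6100
Under probabilistic:
  ¬δ = 1 − 0.9400 = 0.0600
  ε ∧ ¬δ = a·b on (0.7800, 0.0600) = 0.0468
  α ∧ ε = a·b on (0.8300, 0.7800) = 0.6474
  (ε ∧ ¬δ) ∨ (α ∧ ε) = a + b − a·b on (0.0468, 0.6474) = 0.6639
  → value = 0.6639
|0.6100 − 0.6639| = 0.054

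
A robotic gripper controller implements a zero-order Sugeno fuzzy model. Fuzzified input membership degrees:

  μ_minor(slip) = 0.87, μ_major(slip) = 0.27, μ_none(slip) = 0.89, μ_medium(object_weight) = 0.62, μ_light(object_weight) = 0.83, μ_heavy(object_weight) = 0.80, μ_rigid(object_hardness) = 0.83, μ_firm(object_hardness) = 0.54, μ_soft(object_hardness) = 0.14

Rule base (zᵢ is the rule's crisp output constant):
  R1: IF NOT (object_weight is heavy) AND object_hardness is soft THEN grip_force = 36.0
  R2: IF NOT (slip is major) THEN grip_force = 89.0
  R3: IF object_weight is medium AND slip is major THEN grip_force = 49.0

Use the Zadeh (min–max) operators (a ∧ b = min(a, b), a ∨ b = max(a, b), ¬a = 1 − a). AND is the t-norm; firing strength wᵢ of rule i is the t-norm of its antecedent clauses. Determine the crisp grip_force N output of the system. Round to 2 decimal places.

73.02

R1 (z=36.0): ¬heavy=1−0.80=0.20, soft=0.14; AND[min(a, b)] → w = 0.14
R2 (z=89.0): ¬major=1−0.27=0.73 → w = 0.73
R3 (z=49.0): medium=0.62, major=0.27; AND[min(a, b)] → w = 0.27
Weighted average = (0.14·36.0 + 0.73·89.0 + 0.27·49.0) / (0.14 + 0.73 + 0.27)
  = 83.2400 / 1.1400 = 73.02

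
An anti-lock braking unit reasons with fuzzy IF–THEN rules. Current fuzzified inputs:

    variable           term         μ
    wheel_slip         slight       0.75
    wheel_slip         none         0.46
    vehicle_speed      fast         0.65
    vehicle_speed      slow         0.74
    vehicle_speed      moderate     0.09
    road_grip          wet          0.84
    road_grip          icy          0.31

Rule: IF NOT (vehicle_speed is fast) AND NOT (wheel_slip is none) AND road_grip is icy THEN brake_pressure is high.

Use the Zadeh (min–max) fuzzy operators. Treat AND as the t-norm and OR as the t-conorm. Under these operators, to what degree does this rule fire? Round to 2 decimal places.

0.31

firing strength: ¬fast=1−0.65=0.35, ¬none=1−0.46=0.54, icy=0.31; AND[min(a, b)] → w = 0.31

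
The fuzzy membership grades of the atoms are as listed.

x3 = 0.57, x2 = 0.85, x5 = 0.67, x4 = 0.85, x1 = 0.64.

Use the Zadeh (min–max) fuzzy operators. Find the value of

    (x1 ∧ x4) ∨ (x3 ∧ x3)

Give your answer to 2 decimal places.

0.64

x1 ∧ x4 = min(a, b) on (0.64, 0.85) = 0.64
x3 ∧ x3 = min(a, b) on (0.57, 0.57) = 0.57
(x1 ∧ x4) ∨ (x3 ∧ x3) = max(a, b) on (0.64, 0.57) = 0.64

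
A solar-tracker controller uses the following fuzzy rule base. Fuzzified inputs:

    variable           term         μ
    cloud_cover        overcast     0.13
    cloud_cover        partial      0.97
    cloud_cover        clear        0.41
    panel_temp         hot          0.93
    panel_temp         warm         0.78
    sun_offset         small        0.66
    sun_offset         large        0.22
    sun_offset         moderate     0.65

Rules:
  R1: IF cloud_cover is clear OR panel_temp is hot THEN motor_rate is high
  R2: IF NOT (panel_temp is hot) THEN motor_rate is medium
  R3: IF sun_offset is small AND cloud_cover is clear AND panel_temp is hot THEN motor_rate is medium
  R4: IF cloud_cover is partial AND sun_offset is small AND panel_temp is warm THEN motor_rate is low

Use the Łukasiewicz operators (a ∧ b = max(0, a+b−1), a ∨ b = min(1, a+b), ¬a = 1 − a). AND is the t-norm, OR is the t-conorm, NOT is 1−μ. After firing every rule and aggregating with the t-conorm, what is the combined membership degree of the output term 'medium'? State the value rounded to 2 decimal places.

R1: clear=0.41, hot=0.93; OR[min(1, a+b)] → w = 1.00
R2: ¬hot=1−0.93=0.07 → w = 0.07
R3: small=0.66, clear=0.41, hot=0.93; AND[max(0, a+b−1)] → w = 0.00
R4: partial=0.97, small=0.66, warm=0.78; AND[max(0, a+b−1)] → w = 0.41
Rules with consequent 'medium': {R2, R3} → strengths 0.07, 0.00
Aggregate via t-conorm [min(1, a+b)]: 0.07

0.07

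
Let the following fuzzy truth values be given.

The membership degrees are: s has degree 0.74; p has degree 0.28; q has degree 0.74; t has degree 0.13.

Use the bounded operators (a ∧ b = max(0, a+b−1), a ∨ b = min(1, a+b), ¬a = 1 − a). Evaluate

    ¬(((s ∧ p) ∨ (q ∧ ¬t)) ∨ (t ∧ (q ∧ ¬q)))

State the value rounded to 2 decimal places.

0.37

s ∧ p = max(0, a+b−1) on (0.74, 0.28) = 0.02
¬t = 1 − 0.13 = 0.87
q ∧ ¬t = max(0, a+b−1) on (0.74, 0.87) = 0.61
(s ∧ p) ∨ (q ∧ ¬t) = min(1, a+b) on (0.02, 0.61) = 0.63
¬q = 1 − 0.74 = 0.26
q ∧ ¬q = max(0, a+b−1) on (0.74, 0.26) = 0.00
t ∧ (q ∧ ¬q) = max(0, a+b−1) on (0.13, 0.00) = 0.00
((s ∧ p) ∨ (q ∧ ¬t)) ∨ (t ∧ (q ∧ ¬q)) = min(1, a+b) on (0.63, 0.00) = 0.63
¬(((s ∧ p) ∨ (q ∧ ¬t)) ∨ (t ∧ (q ∧ ¬q))) = 1 − 0.63 = 0.37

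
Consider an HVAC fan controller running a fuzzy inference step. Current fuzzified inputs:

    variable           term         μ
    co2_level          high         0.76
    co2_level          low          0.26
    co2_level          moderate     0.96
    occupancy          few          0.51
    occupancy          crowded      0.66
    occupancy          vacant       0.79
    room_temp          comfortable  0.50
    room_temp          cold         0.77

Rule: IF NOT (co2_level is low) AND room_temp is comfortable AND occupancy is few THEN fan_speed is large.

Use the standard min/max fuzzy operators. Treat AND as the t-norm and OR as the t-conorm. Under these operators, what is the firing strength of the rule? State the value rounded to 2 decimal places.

firing strength: ¬low=1−0.26=0.74, comfortable=0.50, few=0.51; AND[min(a, b)] → w = 0.50

0.50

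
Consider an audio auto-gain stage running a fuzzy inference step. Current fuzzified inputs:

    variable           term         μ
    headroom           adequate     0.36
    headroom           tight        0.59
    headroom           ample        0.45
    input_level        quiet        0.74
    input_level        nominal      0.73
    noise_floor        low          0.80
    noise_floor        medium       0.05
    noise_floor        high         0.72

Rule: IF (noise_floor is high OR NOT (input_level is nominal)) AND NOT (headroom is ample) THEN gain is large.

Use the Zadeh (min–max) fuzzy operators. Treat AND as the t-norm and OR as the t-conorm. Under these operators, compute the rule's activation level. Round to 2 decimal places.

firing strength: (high=0.72 OR ¬nominal=1−0.73=0.27) = 0.72; AND[min(a, b)] with ¬ample=1−0.45=0.55 → w = 0.55

0.55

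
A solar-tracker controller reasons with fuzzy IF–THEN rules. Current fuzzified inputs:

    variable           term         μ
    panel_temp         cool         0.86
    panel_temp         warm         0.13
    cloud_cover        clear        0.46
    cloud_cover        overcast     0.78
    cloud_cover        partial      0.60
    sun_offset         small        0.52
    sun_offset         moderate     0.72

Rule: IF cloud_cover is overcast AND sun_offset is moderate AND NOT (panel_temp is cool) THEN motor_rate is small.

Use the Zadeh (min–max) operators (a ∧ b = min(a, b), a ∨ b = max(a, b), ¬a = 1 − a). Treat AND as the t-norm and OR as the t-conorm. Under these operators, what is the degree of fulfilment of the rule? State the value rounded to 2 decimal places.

0.14

firing strength: overcast=0.78, moderate=0.72, ¬cool=1−0.86=0.14; AND[min(a, b)] → w = 0.14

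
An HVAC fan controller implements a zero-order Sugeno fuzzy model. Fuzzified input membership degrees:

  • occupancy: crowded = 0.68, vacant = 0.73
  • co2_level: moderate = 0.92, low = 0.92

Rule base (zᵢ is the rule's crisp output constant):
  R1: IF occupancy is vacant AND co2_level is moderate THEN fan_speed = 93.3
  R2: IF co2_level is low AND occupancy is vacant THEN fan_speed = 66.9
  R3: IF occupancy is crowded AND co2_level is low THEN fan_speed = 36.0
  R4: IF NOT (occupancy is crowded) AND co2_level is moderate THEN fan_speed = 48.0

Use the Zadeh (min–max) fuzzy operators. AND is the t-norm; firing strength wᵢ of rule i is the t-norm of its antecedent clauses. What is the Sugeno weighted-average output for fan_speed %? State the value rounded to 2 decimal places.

63.73

R1 (z=93.3): vacant=0.73, moderate=0.92; AND[min(a, b)] → w = 0.73
R2 (z=66.9): low=0.92, vacant=0.73; AND[min(a, b)] → w = 0.73
R3 (z=36.0): crowded=0.68, low=0.92; AND[min(a, b)] → w = 0.68
R4 (z=48.0): ¬crowded=1−0.68=0.32, moderate=0.92; AND[min(a, b)] → w = 0.32
Weighted average = (0.73·93.3 + 0.73·66.9 + 0.68·36.0 + 0.32·48.0) / (0.73 + 0.73 + 0.68 + 0.32)
  = 156.7860 / 2.4600 = 63.73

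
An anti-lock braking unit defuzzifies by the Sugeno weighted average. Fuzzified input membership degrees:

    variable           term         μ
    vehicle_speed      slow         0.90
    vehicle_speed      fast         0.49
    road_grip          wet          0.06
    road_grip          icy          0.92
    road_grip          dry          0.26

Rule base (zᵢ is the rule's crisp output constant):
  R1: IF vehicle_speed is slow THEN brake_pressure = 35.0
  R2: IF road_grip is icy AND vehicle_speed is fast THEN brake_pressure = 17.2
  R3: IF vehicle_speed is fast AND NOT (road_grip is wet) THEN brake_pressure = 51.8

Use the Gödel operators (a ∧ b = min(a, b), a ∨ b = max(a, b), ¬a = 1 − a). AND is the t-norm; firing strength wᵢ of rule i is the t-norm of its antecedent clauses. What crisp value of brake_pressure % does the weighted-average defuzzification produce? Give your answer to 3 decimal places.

34.739

R1 (z=35.0): slow=0.90 → w = 0.90
R2 (z=17.2): icy=0.92, fast=0.49; AND[min(a, b)] → w = 0.49
R3 (z=51.8): fast=0.49, ¬wet=1−0.06=0.94; AND[min(a, b)] → w = 0.49
Weighted average = (0.90·35.0 + 0.49·17.2 + 0.49·51.8) / (0.90 + 0.49 + 0.49)
  = 65.3100 / 1.8800 = 34.739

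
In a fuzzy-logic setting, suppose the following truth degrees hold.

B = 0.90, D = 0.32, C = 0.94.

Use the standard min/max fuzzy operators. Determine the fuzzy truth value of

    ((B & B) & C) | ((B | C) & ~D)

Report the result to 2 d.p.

B & B = min(a, b) on (0.90, 0.90) = 0.90
(B & B) & C = min(a, b) on (0.90, 0.94) = 0.90
B | C = max(a, b) on (0.90, 0.94) = 0.94
~D = 1 − 0.32 = 0.68
(B | C) & ~D = min(a, b) on (0.94, 0.68) = 0.68
((B & B) & C) | ((B | C) & ~D) = max(a, b) on (0.90, 0.68) = 0.90

0.90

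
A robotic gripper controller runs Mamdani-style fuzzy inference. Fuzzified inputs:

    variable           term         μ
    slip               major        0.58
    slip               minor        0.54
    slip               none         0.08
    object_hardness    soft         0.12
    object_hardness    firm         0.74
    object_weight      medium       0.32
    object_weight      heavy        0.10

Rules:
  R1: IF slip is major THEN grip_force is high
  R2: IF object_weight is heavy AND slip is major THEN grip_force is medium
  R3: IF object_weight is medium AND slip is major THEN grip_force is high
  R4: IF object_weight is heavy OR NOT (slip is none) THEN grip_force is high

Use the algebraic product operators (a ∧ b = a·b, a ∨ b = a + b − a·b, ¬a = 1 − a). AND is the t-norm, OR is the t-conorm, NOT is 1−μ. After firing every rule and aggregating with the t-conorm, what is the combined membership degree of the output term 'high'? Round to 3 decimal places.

0.975

R1: major=0.58 → w = 0.5800
R2: heavy=0.10, major=0.58; AND[a·b] → w = 0.0580
R3: medium=0.32, major=0.58; AND[a·b] → w = 0.1856
R4: heavy=0.10, ¬none=1−0.08=0.92; OR[a + b − a·b] → w = 0.9280
Rules with consequent 'high': {R1, R3, R4} → strengths 0.5800, 0.1856, 0.9280
Aggregate via t-conorm [a + b − a·b]: 0.9754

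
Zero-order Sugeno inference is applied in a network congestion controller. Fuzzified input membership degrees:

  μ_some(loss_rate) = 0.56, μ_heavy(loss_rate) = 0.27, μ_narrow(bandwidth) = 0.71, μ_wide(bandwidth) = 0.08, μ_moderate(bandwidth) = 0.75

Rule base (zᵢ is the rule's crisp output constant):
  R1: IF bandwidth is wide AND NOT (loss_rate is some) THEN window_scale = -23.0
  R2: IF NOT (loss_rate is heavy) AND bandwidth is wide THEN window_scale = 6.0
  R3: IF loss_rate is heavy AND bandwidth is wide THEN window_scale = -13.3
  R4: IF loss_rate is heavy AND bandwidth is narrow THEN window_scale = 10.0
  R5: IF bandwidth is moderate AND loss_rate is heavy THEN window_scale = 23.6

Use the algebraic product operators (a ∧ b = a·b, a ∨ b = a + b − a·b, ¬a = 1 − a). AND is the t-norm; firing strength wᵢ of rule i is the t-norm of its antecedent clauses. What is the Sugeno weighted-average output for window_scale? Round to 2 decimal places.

R1 (z=-23.0): wide=0.08, ¬some=1−0.56=0.44; AND[a·b] → w = 0.0352
R2 (z=6.0): ¬heavy=1−0.27=0.73, wide=0.08; AND[a·b] → w = 0.0584
R3 (z=-13.3): heavy=0.27, wide=0.08; AND[a·b] → w = 0.0216
R4 (z=10.0): heavy=0.27, narrow=0.71; AND[a·b] → w = 0.1917
R5 (z=23.6): moderate=0.75, heavy=0.27; AND[a·b] → w = 0.2025
Weighted average = (0.0352·-23.0 + 0.0584·6.0 + 0.0216·-13.3 + 0.1917·10.0 + 0.2025·23.6) / (0.0352 + 0.0584 + 0.0216 + 0.1917 + 0.2025)
  = 5.9495 / 0.5094 = 11.68

11.68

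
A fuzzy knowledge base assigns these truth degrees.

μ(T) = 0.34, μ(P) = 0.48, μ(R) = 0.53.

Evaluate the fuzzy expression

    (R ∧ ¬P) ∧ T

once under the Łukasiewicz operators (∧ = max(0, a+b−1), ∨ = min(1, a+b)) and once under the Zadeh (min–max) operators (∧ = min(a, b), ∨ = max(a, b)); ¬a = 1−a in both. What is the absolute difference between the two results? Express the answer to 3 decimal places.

Under Łukasiewicz:
  ¬P = 1 − 0.48 = 0.52
  R ∧ ¬P = max(0, a+b−1) on (0.53, 0.52) = 0.05
  (R ∧ ¬P) ∧ T = max(0, a+b−1) on (0.05, 0.34) = 0.00
  → value = 0.0000
Under Zadeh (min–max):
  ¬P = 1 − 0.48 = 0.52
  R ∧ ¬P = min(a, b) on (0.53, 0.52) = 0.52
  (R ∧ ¬P) ∧ T = min(a, b) on (0.52, 0.34) = 0.34
  → value = 0.3400
|0.0000 − 0.3400| = 0.340

0.340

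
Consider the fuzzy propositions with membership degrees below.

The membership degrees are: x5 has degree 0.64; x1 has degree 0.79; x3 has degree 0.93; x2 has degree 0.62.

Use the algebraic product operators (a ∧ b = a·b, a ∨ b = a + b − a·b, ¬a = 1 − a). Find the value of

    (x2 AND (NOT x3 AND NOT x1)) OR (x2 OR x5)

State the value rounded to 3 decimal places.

NOT x3 = 1 − 0.9300 = 0.0700
NOT x1 = 1 − 0.7900 = 0.2100
NOT x3 AND NOT x1 = a·b on (0.0700, 0.2100) = 0.0147
x2 AND (NOT x3 AND NOT x1) = a·b on (0.6200, 0.0147) = 0.0091
x2 OR x5 = a + b − a·b on (0.6200, 0.6400) = 0.8632
(x2 AND (NOT x3 AND NOT x1)) OR (x2 OR x5) = a + b − a·b on (0.0091, 0.8632) = 0.8644

0.864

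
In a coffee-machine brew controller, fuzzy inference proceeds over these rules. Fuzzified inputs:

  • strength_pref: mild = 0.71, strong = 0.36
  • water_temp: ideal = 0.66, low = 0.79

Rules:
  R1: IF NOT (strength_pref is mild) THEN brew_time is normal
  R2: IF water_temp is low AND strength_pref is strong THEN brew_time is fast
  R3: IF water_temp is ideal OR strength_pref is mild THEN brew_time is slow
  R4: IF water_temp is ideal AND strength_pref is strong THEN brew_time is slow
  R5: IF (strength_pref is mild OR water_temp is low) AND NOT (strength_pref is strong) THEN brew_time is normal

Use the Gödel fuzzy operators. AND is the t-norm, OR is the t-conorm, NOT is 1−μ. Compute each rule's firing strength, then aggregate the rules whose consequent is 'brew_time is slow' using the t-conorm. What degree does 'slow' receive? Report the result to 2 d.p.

0.71

R1: ¬mild=1−0.71=0.29 → w = 0.29
R2: low=0.79, strong=0.36; AND[min(a, b)] → w = 0.36
R3: ideal=0.66, mild=0.71; OR[max(a, b)] → w = 0.71
R4: ideal=0.66, strong=0.36; AND[min(a, b)] → w = 0.36
R5: (mild=0.71 OR low=0.79) = 0.79; AND[min(a, b)] with ¬strong=1−0.36=0.64 → w = 0.64
Rules with consequent 'slow': {R3, R4} → strengths 0.71, 0.36
Aggregate via t-conorm [max(a, b)]: 0.71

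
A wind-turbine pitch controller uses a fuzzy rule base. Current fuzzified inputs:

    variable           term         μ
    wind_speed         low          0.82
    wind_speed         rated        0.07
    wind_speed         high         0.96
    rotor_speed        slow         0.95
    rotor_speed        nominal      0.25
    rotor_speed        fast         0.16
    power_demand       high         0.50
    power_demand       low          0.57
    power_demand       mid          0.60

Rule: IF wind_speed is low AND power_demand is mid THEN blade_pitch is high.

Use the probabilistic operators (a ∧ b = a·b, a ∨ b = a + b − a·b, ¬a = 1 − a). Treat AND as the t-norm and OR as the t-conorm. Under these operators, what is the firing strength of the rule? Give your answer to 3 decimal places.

0.492

firing strength: low=0.82, mid=0.60; AND[a·b] → w = 0.4920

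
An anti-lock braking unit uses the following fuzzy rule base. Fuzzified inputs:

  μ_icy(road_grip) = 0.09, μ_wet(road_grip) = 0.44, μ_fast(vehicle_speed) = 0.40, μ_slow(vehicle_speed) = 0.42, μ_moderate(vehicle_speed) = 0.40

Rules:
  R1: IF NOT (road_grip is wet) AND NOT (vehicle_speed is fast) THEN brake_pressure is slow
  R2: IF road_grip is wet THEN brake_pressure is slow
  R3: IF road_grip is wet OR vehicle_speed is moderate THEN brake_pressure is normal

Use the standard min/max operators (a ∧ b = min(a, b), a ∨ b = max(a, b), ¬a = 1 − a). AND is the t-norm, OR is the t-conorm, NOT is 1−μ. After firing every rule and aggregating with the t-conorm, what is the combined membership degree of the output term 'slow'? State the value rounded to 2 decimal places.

0.56

R1: ¬wet=1−0.44=0.56, ¬fast=1−0.40=0.60; AND[min(a, b)] → w = 0.56
R2: wet=0.44 → w = 0.44
R3: wet=0.44, moderate=0.40; OR[max(a, b)] → w = 0.44
Rules with consequent 'slow': {R1, R2} → strengths 0.56, 0.44
Aggregate via t-conorm [max(a, b)]: 0.56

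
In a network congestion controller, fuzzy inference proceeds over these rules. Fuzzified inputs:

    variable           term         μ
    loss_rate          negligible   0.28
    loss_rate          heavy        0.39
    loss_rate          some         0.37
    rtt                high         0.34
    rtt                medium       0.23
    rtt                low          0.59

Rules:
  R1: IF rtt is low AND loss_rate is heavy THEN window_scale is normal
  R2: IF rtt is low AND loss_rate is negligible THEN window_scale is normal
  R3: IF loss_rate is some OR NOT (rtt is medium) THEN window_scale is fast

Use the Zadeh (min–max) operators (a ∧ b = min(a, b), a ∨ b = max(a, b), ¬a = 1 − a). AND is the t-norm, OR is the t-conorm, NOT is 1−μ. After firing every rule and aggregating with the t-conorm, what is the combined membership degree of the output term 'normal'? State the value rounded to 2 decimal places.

R1: low=0.59, heavy=0.39; AND[min(a, b)] → w = 0.39
R2: low=0.59, negligible=0.28; AND[min(a, b)] → w = 0.28
R3: some=0.37, ¬medium=1−0.23=0.77; OR[max(a, b)] → w = 0.77
Rules with consequent 'normal': {R1, R2} → strengths 0.39, 0.28
Aggregate via t-conorm [max(a, b)]: 0.39

0.39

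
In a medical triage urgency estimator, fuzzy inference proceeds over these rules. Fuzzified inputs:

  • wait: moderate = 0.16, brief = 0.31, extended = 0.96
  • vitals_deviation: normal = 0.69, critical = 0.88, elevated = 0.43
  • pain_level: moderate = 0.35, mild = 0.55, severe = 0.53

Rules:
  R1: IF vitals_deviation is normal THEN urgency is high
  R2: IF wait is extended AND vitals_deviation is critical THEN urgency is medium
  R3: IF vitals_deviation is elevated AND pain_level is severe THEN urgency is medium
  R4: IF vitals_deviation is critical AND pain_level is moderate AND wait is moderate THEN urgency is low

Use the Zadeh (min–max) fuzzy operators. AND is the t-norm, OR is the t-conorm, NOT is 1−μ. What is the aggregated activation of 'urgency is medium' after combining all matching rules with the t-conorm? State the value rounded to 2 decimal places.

R1: normal=0.69 → w = 0.69
R2: extended=0.96, critical=0.88; AND[min(a, b)] → w = 0.88
R3: elevated=0.43, severe=0.53; AND[min(a, b)] → w = 0.43
R4: critical=0.88, moderate=0.35, moderate=0.16; AND[min(a, b)] → w = 0.16
Rules with consequent 'medium': {R2, R3} → strengths 0.88, 0.43
Aggregate via t-conorm [max(a, b)]: 0.88

0.88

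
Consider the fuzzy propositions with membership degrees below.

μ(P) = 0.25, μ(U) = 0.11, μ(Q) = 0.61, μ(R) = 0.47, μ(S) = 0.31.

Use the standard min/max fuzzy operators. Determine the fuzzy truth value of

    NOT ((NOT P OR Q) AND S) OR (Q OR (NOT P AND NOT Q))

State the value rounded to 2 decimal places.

NOT P = 1 − 0.25 = 0.75
NOT P OR Q = max(a, b) on (0.75, 0.61) = 0.75
(NOT P OR Q) AND S = min(a, b) on (0.75, 0.31) = 0.31
NOT ((NOT P OR Q) AND S) = 1 − 0.31 = 0.69
NOT P = 1 − 0.25 = 0.75
NOT Q = 1 − 0.61 = 0.39
NOT P AND NOT Q = min(a, b) on (0.75, 0.39) = 0.39
Q OR (NOT P AND NOT Q) = max(a, b) on (0.61, 0.39) = 0.61
NOT ((NOT P OR Q) AND S) OR (Q OR (NOT P AND NOT Q)) = max(a, b) on (0.69, 0.61) = 0.69

0.69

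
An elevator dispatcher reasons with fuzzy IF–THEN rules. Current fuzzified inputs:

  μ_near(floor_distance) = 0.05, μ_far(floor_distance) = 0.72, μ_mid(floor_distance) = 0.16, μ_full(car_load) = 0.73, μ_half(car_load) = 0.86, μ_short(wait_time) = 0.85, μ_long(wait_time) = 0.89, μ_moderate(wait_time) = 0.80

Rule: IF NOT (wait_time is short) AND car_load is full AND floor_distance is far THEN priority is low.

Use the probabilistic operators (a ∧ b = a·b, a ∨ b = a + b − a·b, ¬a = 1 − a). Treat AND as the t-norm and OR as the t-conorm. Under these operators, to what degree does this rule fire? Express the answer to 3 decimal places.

firing strength: ¬short=1−0.85=0.15, full=0.73, far=0.72; AND[a·b] → w = 0.0788

0.079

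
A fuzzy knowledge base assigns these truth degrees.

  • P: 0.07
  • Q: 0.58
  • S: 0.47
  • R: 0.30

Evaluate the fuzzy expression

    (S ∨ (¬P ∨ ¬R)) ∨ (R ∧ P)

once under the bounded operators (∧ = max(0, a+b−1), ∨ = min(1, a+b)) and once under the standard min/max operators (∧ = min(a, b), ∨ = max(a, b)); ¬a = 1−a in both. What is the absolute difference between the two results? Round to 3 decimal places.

0.070

Under bounded:
  ¬P = 1 − 0.07 = 0.93
  ¬R = 1 − 0.30 = 0.70
  ¬P ∨ ¬R = min(1, a+b) on (0.93, 0.70) = 1.00
  S ∨ (¬P ∨ ¬R) = min(1, a+b) on (0.47, 1.00) = 1.00
  R ∧ P = max(0, a+b−1) on (0.30, 0.07) = 0.00
  (S ∨ (¬P ∨ ¬R)) ∨ (R ∧ P) = min(1, a+b) on (1.00, 0.00) = 1.00
  → value = 1.0000
Under standard min/max:
  ¬P = 1 − 0.07 = 0.93
  ¬R = 1 − 0.30 = 0.70
  ¬P ∨ ¬R = max(a, b) on (0.93, 0.70) = 0.93
  S ∨ (¬P ∨ ¬R) = max(a, b) on (0.47, 0.93) = 0.93
  R ∧ P = min(a, b) on (0.30, 0.07) = 0.07
  (S ∨ (¬P ∨ ¬R)) ∨ (R ∧ P) = max(a, b) on (0.93, 0.07) = 0.93
  → value = 0.9300
|1.0000 − 0.9300| = 0.070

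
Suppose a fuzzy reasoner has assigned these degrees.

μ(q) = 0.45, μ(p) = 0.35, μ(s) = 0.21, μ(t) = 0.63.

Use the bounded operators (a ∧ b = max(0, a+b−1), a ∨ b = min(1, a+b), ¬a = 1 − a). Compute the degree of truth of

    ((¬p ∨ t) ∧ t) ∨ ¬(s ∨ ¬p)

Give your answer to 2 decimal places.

¬p = 1 − 0.35 = 0.65
¬p ∨ t = min(1, a+b) on (0.65, 0.63) = 1.00
(¬p ∨ t) ∧ t = max(0, a+b−1) on (1.00, 0.63) = 0.63
¬p = 1 − 0.35 = 0.65
s ∨ ¬p = min(1, a+b) on (0.21, 0.65) = 0.86
¬(s ∨ ¬p) = 1 − 0.86 = 0.14
((¬p ∨ t) ∧ t) ∨ ¬(s ∨ ¬p) = min(1, a+b) on (0.63, 0.14) = 0.77

0.77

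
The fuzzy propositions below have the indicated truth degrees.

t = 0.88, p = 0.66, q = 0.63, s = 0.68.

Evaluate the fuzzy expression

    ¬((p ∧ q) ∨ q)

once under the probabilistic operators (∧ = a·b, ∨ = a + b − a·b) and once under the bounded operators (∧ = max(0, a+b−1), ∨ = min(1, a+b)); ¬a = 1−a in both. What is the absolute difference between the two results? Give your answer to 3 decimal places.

0.136

Under probabilistic:
  p ∧ q = a·b on (0.6600, 0.6300) = 0.4158
  (p ∧ q) ∨ q = a + b − a·b on (0.4158, 0.6300) = 0.7838
  ¬((p ∧ q) ∨ q) = 1 − 0.7838 = 0.2162
  → value = 0.2162
Under bounded:
  p ∧ q = max(0, a+b−1) on (0.66, 0.63) = 0.29
  (p ∧ q) ∨ q = min(1, a+b) on (0.29, 0.63) = 0.92
  ¬((p ∧ q) ∨ q) = 1 − 0.92 = 0.08
  → value = 0.0800
|0.2162 − 0.0800| = 0.136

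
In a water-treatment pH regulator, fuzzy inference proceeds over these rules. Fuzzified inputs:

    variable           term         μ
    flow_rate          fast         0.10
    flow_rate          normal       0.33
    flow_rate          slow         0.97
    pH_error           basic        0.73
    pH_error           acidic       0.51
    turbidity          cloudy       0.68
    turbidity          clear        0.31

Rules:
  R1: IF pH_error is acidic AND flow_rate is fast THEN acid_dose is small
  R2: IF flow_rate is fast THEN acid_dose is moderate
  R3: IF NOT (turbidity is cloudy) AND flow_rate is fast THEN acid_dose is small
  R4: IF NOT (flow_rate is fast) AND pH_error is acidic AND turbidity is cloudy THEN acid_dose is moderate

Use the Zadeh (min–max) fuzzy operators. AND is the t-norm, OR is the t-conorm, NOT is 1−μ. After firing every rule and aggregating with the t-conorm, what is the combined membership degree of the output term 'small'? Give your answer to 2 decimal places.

R1: acidic=0.51, fast=0.10; AND[min(a, b)] → w = 0.10
R2: fast=0.10 → w = 0.10
R3: ¬cloudy=1−0.68=0.32, fast=0.10; AND[min(a, b)] → w = 0.10
R4: ¬fast=1−0.10=0.90, acidic=0.51, cloudy=0.68; AND[min(a, b)] → w = 0.51
Rules with consequent 'small': {R1, R3} → strengths 0.10, 0.10
Aggregate via t-conorm [max(a, b)]: 0.10

0.10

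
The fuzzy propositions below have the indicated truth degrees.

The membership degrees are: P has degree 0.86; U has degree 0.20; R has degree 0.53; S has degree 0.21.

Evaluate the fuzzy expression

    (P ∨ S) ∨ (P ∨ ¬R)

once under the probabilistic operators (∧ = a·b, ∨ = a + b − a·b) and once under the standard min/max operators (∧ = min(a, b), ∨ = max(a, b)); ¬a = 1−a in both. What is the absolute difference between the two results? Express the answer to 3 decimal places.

0.132

Under probabilistic:
  P ∨ S = a + b − a·b on (0.8600, 0.2100) = 0.8894
  ¬R = 1 − 0.5300 = 0.4700
  P ∨ ¬R = a + b − a·b on (0.8600, 0.4700) = 0.9258
  (P ∨ S) ∨ (P ∨ ¬R) = a + b − a·b on (0.8894, 0.9258) = 0.9918
  → value = 0.9918
Under standard min/max:
  P ∨ S = max(a, b) on (0.86, 0.21) = 0.86
  ¬R = 1 − 0.53 = 0.47
  P ∨ ¬R = max(a, b) on (0.86, 0.47) = 0.86
  (P ∨ S) ∨ (P ∨ ¬R) = max(a, b) on (0.86, 0.86) = 0.86
  → value = 0.8600
|0.9918 − 0.8600| = 0.132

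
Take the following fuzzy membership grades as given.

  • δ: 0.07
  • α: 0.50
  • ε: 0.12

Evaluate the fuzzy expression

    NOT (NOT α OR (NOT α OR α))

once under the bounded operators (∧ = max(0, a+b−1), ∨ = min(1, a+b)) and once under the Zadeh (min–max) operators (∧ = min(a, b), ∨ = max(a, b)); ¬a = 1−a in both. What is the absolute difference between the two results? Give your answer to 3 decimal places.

0.500

Under bounded:
  NOT α = 1 − 0.50 = 0.50
  NOT α = 1 − 0.50 = 0.50
  NOT α OR α = min(1, a+b) on (0.50, 0.50) = 1.00
  NOT α OR (NOT α OR α) = min(1, a+b) on (0.50, 1.00) = 1.00
  NOT (NOT α OR (NOT α OR α)) = 1 − 1.00 = 0.00
  → value = 0.0000
Under Zadeh (min–max):
  NOT α = 1 − 0.50 = 0.50
  NOT α = 1 − 0.50 = 0.50
  NOT α OR α = max(a, b) on (0.50, 0.50) = 0.50
  NOT α OR (NOT α OR α) = max(a, b) on (0.50, 0.50) = 0.50
  NOT (NOT α OR (NOT α OR α)) = 1 − 0.50 = 0.50
  → value = 0.5000
|0.0000 − 0.5000| = 0.500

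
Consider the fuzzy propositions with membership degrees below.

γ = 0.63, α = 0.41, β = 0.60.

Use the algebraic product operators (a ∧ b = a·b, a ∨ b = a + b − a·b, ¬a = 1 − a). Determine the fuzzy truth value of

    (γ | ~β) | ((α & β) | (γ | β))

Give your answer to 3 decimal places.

~β = 1 − 0.6000 = 0.4000
γ | ~β = a + b − a·b on (0.6300, 0.4000) = 0.7780
α & β = a·b on (0.4100, 0.6000) = 0.2460
γ | β = a + b − a·b on (0.6300, 0.6000) = 0.8520
(α & β) | (γ | β) = a + b − a·b on (0.2460, 0.8520) = 0.8884
(γ | ~β) | ((α & β) | (γ | β)) = a + b − a·b on (0.7780, 0.8884) = 0.9752

0.975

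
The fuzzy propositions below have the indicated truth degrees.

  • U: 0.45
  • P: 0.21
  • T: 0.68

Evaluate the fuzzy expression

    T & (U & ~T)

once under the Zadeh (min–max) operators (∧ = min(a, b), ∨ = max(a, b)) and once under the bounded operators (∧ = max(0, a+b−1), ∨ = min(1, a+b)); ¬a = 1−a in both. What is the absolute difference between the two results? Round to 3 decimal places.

Under Zadeh (min–max):
  ~T = 1 − 0.68 = 0.32
  U & ~T = min(a, b) on (0.45, 0.32) = 0.32
  T & (U & ~T) = min(a, b) on (0.68, 0.32) = 0.32
  → value = 0.3200
Under bounded:
  ~T = 1 − 0.68 = 0.32
  U & ~T = max(0, a+b−1) on (0.45, 0.32) = 0.00
  T & (U & ~T) = max(0, a+b−1) on (0.68, 0.00) = 0.00
  → value = 0.0000
|0.3200 − 0.0000| = 0.320

0.320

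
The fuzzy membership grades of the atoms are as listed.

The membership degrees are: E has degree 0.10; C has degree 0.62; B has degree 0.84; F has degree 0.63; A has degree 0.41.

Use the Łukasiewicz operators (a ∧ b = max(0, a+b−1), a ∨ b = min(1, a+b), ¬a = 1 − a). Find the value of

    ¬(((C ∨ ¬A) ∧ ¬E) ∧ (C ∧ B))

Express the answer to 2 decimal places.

¬A = 1 − 0.41 = 0.59
C ∨ ¬A = min(1, a+b) on (0.62, 0.59) = 1.00
¬E = 1 − 0.10 = 0.90
(C ∨ ¬A) ∧ ¬E = max(0, a+b−1) on (1.00, 0.90) = 0.90
C ∧ B = max(0, a+b−1) on (0.62, 0.84) = 0.46
((C ∨ ¬A) ∧ ¬E) ∧ (C ∧ B) = max(0, a+b−1) on (0.90, 0.46) = 0.36
¬(((C ∨ ¬A) ∧ ¬E) ∧ (C ∧ B)) = 1 − 0.36 = 0.64

0.64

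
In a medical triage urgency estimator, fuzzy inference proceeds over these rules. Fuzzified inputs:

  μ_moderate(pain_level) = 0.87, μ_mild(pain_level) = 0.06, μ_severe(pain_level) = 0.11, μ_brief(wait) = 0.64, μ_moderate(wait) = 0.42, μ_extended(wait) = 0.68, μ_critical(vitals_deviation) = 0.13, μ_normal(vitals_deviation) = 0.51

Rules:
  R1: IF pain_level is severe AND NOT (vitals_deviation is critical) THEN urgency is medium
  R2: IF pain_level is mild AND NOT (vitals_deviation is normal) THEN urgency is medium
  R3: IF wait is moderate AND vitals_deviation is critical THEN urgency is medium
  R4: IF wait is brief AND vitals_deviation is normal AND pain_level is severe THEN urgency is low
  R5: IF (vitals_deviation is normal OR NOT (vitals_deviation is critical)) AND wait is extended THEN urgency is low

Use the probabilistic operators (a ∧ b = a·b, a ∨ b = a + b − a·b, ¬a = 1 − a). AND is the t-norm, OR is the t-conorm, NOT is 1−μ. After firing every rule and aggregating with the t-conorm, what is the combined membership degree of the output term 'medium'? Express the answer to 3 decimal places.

0.170

R1: severe=0.11, ¬critical=1−0.13=0.87; AND[a·b] → w = 0.0957
R2: mild=0.06, ¬normal=1−0.51=0.49; AND[a·b] → w = 0.0294
R3: moderate=0.42, critical=0.13; AND[a·b] → w = 0.0546
R4: brief=0.64, normal=0.51, severe=0.11; AND[a·b] → w = 0.0359
R5: (normal=0.51 OR ¬critical=1−0.13=0.87) = 0.9363; AND[a·b] with extended=0.68 → w = 0.6367
Rules with consequent 'medium': {R1, R2, R3} → strengths 0.0957, 0.0294, 0.0546
Aggregate via t-conorm [a + b − a·b]: 0.1702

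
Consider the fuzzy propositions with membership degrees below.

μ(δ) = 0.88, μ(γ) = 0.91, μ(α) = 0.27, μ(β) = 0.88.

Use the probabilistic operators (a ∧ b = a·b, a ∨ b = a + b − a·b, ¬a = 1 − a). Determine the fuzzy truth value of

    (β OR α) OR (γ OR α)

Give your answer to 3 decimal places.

β OR α = a + b − a·b on (0.8800, 0.2700) = 0.9124
γ OR α = a + b − a·b on (0.9100, 0.2700) = 0.9343
(β OR α) OR (γ OR α) = a + b − a·b on (0.9124, 0.9343) = 0.9942

0.994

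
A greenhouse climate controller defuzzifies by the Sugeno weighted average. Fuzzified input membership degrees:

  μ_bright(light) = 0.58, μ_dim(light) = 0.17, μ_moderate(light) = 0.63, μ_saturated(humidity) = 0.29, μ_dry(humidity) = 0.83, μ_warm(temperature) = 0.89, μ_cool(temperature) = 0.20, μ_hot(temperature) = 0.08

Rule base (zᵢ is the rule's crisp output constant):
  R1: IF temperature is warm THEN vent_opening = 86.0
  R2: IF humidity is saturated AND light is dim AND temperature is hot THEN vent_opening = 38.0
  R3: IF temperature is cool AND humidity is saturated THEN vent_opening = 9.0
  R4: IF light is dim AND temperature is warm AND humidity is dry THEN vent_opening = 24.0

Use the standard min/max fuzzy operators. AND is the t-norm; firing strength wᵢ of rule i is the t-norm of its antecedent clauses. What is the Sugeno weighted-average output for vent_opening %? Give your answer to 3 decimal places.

63.776

R1 (z=86.0): warm=0.89 → w = 0.89
R2 (z=38.0): saturated=0.29, dim=0.17, hot=0.08; AND[min(a, b)] → w = 0.08
R3 (z=9.0): cool=0.20, saturated=0.29; AND[min(a, b)] → w = 0.20
R4 (z=24.0): dim=0.17, warm=0.89, dry=0.83; AND[min(a, b)] → w = 0.17
Weighted average = (0.89·86.0 + 0.08·38.0 + 0.20·9.0 + 0.17·24.0) / (0.89 + 0.08 + 0.20 + 0.17)
  = 85.4600 / 1.3400 = 63.776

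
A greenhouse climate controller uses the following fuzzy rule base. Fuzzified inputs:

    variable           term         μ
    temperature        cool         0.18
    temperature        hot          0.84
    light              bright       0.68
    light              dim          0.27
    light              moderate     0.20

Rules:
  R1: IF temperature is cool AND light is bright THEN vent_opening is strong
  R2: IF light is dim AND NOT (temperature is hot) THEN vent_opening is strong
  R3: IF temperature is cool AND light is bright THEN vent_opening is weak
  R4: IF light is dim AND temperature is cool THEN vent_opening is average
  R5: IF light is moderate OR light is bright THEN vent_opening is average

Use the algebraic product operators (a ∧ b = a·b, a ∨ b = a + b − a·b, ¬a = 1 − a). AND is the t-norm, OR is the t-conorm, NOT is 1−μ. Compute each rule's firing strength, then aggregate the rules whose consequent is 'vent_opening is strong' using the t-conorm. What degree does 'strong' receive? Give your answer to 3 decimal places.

0.160

R1: cool=0.18, bright=0.68; AND[a·b] → w = 0.1224
R2: dim=0.27, ¬hot=1−0.84=0.16; AND[a·b] → w = 0.0432
R3: cool=0.18, bright=0.68; AND[a·b] → w = 0.1224
R4: dim=0.27, cool=0.18; AND[a·b] → w = 0.0486
R5: moderate=0.20, bright=0.68; OR[a + b − a·b] → w = 0.7440
Rules with consequent 'strong': {R1, R2} → strengths 0.1224, 0.0432
Aggregate via t-conorm [a + b − a·b]: 0.1603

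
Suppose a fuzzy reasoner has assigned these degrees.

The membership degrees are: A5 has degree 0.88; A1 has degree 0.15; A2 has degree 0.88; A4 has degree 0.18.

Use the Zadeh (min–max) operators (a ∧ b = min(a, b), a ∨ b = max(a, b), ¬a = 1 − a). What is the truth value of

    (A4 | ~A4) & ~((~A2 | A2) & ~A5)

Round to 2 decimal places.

0.82

~A4 = 1 − 0.18 = 0.82
A4 | ~A4 = max(a, b) on (0.18, 0.82) = 0.82
~A2 = 1 − 0.88 = 0.12
~A2 | A2 = max(a, b) on (0.12, 0.88) = 0.88
~A5 = 1 − 0.88 = 0.12
(~A2 | A2) & ~A5 = min(a, b) on (0.88, 0.12) = 0.12
~((~A2 | A2) & ~A5) = 1 − 0.12 = 0.88
(A4 | ~A4) & ~((~A2 | A2) & ~A5) = min(a, b) on (0.82, 0.88) = 0.82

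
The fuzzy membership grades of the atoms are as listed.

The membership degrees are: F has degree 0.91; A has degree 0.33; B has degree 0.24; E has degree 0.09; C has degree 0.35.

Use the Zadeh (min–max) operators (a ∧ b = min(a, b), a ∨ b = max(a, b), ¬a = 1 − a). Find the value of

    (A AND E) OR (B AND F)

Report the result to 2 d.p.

A AND E = min(a, b) on (0.33, 0.09) = 0.09
B AND F = min(a, b) on (0.24, 0.91) = 0.24
(A AND E) OR (B AND F) = max(a, b) on (0.09, 0.24) = 0.24

0.24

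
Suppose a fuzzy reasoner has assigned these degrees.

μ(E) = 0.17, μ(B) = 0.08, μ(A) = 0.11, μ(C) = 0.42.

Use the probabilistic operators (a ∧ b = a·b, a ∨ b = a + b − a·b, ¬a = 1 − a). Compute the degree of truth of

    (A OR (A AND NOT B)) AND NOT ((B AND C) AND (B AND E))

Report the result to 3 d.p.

NOT B = 1 − 0.0800 = 0.9200
A AND NOT B = a·b on (0.1100, 0.9200) = 0.1012
A OR (A AND NOT B) = a + b − a·b on (0.1100, 0.1012) = 0.2001
B AND C = a·b on (0.0800, 0.4200) = 0.0336
B AND E = a·b on (0.0800, 0.1700) = 0.0136
(B AND C) AND (B AND E) = a·b on (0.0336, 0.0136) = 0.0005
NOT ((B AND C) AND (B AND E)) = 1 − 0.0005 = 0.9995
(A OR (A AND NOT B)) AND NOT ((B AND C) AND (B AND E)) = a·b on (0.2001, 0.9995) = 0.2000

0.200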